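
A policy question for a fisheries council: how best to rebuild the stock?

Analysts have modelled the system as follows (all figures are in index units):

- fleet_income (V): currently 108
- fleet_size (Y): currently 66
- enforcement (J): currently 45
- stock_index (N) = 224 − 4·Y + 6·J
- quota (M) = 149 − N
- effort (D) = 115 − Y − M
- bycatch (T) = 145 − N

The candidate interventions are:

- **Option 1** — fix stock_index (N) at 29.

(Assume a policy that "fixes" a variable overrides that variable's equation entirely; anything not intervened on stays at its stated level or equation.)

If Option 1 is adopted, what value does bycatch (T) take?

116

Option 1 (N := 29):
  Y = 66
  J = 45
  N = 29
  T = 145 − 29 = 116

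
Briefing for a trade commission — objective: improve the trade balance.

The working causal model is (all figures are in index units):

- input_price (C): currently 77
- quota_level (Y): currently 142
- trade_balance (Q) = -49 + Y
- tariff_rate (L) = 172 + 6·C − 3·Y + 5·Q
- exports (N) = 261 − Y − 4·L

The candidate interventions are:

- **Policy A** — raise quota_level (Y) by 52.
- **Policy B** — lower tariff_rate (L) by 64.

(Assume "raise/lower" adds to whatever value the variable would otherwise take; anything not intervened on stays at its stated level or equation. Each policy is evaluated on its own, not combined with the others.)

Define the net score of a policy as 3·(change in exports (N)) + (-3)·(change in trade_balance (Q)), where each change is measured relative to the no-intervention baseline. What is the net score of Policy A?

-1560

Baseline:
  C = 77
  Y = 142
  Q = -49 + 142 = 93
  L = 172 + 6·77 − 3·142 + 5·93 = 673
  N = 261 − 142 − 4·673 = -2573
Policy A (Y + 52):
  C = 77
  Y = 142 + 52 = 194
  Q = -49 + 194 = 145
  L = 172 + 6·77 − 3·194 + 5·145 = 777
  N = 261 − 194 − 4·777 = -3041
ΔN = -3041 − (-2573) = -468; ΔQ = 145 − 93 = 52
Score = 3·(-468) + (-3)·52 = -1560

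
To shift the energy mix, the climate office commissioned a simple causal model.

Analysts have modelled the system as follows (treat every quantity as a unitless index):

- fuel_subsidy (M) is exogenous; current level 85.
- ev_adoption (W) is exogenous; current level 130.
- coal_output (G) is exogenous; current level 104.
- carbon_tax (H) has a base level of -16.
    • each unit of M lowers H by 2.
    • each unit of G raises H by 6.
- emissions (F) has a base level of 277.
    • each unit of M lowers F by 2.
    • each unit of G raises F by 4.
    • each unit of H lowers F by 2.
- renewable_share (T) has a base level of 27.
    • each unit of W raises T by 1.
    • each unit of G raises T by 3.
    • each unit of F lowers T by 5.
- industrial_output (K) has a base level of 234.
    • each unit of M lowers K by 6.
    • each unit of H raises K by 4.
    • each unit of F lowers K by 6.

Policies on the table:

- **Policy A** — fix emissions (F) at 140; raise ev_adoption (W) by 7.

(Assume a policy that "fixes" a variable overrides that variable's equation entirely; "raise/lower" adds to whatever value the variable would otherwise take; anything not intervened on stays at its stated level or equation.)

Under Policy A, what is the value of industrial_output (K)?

Policy A (F := 140, W + 7):
  M = 85
  G = 104
  H = -16 − 2·85 + 6·104 = 438
  F = 140
  K = 234 − 6·85 + 4·438 − 6·140 = 636

636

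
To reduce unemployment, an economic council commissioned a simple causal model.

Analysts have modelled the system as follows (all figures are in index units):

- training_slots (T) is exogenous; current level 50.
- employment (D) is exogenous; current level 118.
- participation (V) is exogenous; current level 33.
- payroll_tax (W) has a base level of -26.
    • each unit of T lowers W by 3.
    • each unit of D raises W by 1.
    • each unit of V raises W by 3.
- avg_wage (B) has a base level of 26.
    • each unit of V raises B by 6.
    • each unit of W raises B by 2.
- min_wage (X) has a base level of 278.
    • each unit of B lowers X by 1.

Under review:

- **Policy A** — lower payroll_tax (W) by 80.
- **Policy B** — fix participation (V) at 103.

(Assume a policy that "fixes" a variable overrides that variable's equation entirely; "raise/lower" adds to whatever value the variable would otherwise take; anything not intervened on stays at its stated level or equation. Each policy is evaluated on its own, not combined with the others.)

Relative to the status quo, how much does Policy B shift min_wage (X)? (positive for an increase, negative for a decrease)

Baseline:
  T = 50
  D = 118
  V = 33
  W = -26 − 3·50 + 118 + 3·33 = 41
  B = 26 + 6·33 + 2·41 = 306
  X = 278 − 306 = -28
Policy B (V := 103):
  T = 50
  D = 118
  V = 103
  W = -26 − 3·50 + 118 + 3·103 = 251
  B = 26 + 6·103 + 2·251 = 1146
  X = 278 − 1146 = -868
Change in X: -868 − (-28) = -840

-840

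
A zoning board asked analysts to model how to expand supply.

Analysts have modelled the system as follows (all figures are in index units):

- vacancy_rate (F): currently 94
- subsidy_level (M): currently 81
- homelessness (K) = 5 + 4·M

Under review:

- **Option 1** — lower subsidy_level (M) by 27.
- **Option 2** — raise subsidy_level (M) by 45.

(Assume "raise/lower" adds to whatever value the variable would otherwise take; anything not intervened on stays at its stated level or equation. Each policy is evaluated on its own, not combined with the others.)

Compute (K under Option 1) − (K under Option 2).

-288

Option 1 (M − 27):
  M = 81 − 27 = 54
  K = 5 + 4·54 = 221
Option 2 (M + 45):
  M = 81 + 45 = 126
  K = 5 + 4·126 = 509
K: 221 − 509 = -288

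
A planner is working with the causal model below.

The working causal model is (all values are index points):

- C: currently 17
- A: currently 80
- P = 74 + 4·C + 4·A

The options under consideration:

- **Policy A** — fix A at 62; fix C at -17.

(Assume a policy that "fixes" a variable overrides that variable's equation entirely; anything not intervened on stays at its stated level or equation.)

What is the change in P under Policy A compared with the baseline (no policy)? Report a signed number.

-208

Baseline:
  C = 17
  A = 80
  P = 74 + 4·17 + 4·80 = 462
Policy A (A := 62, C := -17):
  C = -17
  A = 62
  P = 74 + 4·(-17) + 4·62 = 254
Change in P: 254 − 462 = -208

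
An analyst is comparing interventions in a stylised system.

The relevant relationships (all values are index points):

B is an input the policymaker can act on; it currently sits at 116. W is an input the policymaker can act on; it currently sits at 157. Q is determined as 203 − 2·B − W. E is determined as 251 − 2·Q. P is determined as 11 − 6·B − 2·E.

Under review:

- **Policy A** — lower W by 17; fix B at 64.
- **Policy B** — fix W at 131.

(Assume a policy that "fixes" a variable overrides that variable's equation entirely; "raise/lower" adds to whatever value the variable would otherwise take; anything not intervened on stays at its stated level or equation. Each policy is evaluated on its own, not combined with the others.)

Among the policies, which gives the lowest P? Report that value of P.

Policy A (W − 17, B := 64):
  B = 64
  W = 157 − 17 = 140
  Q = 203 − 2·64 − 140 = -65
  E = 251 − 2·(-65) = 381
  P = 11 − 6·64 − 2·381 = -1135
Policy B (W := 131):
  B = 116
  W = 131
  Q = 203 − 2·116 − 131 = -160
  E = 251 − 2·(-160) = 571
  P = 11 − 6·116 − 2·571 = -1827
Comparing — Policy A: P=-1135, Policy B: P=-1827. Lowest is -1827 (Policy B).

-1827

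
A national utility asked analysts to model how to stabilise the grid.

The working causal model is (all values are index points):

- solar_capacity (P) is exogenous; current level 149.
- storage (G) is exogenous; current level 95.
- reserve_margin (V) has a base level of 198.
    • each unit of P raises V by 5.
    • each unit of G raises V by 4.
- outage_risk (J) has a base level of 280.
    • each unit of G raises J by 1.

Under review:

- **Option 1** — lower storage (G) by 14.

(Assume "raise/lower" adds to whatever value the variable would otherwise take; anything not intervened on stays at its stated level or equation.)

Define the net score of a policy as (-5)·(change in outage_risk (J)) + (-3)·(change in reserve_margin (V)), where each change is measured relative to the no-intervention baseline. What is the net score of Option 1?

Baseline:
  P = 149
  G = 95
  V = 198 + 5·149 + 4·95 = 1323
  J = 280 + 95 = 375
Option 1 (G − 14):
  P = 149
  G = 95 − 14 = 81
  V = 198 + 5·149 + 4·81 = 1267
  J = 280 + 81 = 361
ΔJ = 361 − 375 = -14; ΔV = 1267 − 1323 = -56
Score = (-5)·(-14) + (-3)·(-56) = 238

238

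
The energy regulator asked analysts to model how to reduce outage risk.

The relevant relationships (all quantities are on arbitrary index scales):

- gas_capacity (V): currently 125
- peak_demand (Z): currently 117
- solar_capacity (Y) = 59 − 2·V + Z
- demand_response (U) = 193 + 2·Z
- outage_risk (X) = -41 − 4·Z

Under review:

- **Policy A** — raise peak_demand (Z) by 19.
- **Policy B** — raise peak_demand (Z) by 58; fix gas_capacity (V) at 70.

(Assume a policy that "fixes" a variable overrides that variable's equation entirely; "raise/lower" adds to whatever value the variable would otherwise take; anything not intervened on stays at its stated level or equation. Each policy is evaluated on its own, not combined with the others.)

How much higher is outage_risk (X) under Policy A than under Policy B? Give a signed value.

Policy A (Z + 19):
  Z = 117 + 19 = 136
  X = -41 − 4·136 = -585
Policy B (Z + 58, V := 70):
  Z = 117 + 58 = 175
  X = -41 − 4·175 = -741
X: -585 − (-741) = 156

156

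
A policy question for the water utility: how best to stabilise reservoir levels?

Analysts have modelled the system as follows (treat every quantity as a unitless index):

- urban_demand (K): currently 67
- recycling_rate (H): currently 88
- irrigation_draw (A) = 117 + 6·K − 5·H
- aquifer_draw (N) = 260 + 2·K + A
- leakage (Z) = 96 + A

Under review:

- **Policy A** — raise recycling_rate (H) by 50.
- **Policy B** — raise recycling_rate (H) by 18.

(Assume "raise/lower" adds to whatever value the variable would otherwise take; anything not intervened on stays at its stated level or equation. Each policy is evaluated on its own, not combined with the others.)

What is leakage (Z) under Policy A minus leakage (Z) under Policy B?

Policy A (H + 50):
  K = 67
  H = 88 + 50 = 138
  A = 117 + 6·67 − 5·138 = -171
  Z = 96 + (-171) = -75
Policy B (H + 18):
  K = 67
  H = 88 + 18 = 106
  A = 117 + 6·67 − 5·106 = -11
  Z = 96 + (-11) = 85
Z: -75 − 85 = -160

-160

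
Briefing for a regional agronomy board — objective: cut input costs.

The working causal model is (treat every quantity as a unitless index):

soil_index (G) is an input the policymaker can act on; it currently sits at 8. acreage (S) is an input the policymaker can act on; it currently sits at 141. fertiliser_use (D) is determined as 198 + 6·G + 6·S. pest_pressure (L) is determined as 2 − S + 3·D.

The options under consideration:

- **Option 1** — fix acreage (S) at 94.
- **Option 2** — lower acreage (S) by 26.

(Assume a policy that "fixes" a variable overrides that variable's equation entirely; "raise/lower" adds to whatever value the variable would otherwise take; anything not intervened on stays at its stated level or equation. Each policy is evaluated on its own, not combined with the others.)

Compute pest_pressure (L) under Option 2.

2695

Option 2 (S − 26):
  G = 8
  S = 141 − 26 = 115
  D = 198 + 6·8 + 6·115 = 936
  L = 2 − 115 + 3·936 = 2695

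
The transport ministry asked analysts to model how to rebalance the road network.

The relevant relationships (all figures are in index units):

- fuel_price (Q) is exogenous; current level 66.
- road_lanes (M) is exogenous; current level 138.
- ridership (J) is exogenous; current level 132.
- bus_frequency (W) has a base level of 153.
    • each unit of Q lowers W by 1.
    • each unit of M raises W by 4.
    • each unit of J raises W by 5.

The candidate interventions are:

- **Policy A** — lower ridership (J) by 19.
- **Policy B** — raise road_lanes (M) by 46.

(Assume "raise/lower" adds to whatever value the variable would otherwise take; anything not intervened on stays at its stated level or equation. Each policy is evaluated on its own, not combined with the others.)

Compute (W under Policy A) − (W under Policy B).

Policy A (J − 19):
  Q = 66
  M = 138
  J = 132 − 19 = 113
  W = 153 − 66 + 4·138 + 5·113 = 1204
Policy B (M + 46):
  Q = 66
  M = 138 + 46 = 184
  J = 132
  W = 153 − 66 + 4·184 + 5·132 = 1483
W: 1204 − 1483 = -279

-279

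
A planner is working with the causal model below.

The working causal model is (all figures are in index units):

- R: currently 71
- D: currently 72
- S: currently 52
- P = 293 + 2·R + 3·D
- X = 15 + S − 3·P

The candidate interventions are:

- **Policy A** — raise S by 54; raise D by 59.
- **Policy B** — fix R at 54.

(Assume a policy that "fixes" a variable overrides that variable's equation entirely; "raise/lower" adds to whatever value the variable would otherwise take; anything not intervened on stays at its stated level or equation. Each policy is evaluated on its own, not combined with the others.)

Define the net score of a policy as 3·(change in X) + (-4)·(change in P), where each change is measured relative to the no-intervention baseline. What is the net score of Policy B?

Baseline:
  R = 71
  D = 72
  S = 52
  P = 293 + 2·71 + 3·72 = 651
  X = 15 + 52 − 3·651 = -1886
Policy B (R := 54):
  R = 54
  D = 72
  S = 52
  P = 293 + 2·54 + 3·72 = 617
  X = 15 + 52 − 3·617 = -1784
ΔX = -1784 − (-1886) = 102; ΔP = 617 − 651 = -34
Score = 3·102 + (-4)·(-34) = 442

442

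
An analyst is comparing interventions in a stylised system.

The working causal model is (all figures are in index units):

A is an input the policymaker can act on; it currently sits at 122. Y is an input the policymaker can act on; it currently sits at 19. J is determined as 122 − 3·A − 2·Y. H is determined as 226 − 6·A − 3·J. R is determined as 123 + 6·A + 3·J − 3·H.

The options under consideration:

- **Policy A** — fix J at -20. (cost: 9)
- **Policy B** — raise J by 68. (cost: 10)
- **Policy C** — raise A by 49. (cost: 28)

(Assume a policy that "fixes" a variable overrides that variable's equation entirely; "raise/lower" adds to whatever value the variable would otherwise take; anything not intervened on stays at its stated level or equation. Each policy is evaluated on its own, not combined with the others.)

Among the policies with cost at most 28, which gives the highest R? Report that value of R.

Policy A (J := -20):
  A = 122
  Y = 19
  J = -20
  H = 226 − 6·122 − 3·(-20) = -446
  R = 123 + 6·122 + 3·(-20) − 3·(-446) = 2133
Policy B (J + 68):
  A = 122
  Y = 19
  J = 122 − 3·122 − 2·19 (+68 from intervention) = -214
  H = 226 − 6·122 − 3·(-214) = 136
  R = 123 + 6·122 + 3·(-214) − 3·136 = -195
Policy C (A + 49):
  A = 122 + 49 = 171
  Y = 19
  J = 122 − 3·171 − 2·19 = -429
  H = 226 − 6·171 − 3·(-429) = 487
  R = 123 + 6·171 + 3·(-429) − 3·487 = -1599
Comparing — Policy A: R=2133, Policy B: R=-195, Policy C: R=-1599. Highest is 2133 (Policy A).

2133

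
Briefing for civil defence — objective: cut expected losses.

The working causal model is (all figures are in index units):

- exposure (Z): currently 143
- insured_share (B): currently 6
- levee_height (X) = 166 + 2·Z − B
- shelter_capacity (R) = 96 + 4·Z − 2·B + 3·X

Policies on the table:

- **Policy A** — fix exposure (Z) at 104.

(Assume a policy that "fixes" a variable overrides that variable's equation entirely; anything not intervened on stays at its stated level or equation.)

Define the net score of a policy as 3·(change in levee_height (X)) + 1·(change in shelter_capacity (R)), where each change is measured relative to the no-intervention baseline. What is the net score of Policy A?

Baseline:
  Z = 143
  B = 6
  X = 166 + 2·143 − 6 = 446
  R = 96 + 4·143 − 2·6 + 3·446 = 1994
Policy A (Z := 104):
  Z = 104
  B = 6
  X = 166 + 2·104 − 6 = 368
  R = 96 + 4·104 − 2·6 + 3·368 = 1604
ΔX = 368 − 446 = -78; ΔR = 1604 − 1994 = -390
Score = 3·(-78) + 1·(-390) = -624

-624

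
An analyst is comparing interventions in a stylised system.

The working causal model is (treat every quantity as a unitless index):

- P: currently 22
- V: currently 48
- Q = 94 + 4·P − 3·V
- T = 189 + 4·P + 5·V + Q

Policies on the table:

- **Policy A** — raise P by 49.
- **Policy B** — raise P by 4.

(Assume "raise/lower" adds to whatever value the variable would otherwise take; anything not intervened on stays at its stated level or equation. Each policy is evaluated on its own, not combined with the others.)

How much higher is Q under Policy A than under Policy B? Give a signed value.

180

Policy A (P + 49):
  P = 22 + 49 = 71
  V = 48
  Q = 94 + 4·71 − 3·48 = 234
Policy B (P + 4):
  P = 22 + 4 = 26
  V = 48
  Q = 94 + 4·26 − 3·48 = 54
Q: 234 − 54 = 180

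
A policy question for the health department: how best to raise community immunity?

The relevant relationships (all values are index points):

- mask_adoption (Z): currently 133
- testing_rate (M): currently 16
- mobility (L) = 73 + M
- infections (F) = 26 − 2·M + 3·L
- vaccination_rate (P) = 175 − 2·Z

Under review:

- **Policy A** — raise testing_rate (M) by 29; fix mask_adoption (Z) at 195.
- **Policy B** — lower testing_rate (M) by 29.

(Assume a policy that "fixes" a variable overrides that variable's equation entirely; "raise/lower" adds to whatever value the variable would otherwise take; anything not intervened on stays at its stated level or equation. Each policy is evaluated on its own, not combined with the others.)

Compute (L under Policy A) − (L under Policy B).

Policy A (M + 29, Z := 195):
  M = 16 + 29 = 45
  L = 73 + 45 = 118
Policy B (M − 29):
  M = 16 − 29 = -13
  L = 73 + (-13) = 60
L: 118 − 60 = 58

58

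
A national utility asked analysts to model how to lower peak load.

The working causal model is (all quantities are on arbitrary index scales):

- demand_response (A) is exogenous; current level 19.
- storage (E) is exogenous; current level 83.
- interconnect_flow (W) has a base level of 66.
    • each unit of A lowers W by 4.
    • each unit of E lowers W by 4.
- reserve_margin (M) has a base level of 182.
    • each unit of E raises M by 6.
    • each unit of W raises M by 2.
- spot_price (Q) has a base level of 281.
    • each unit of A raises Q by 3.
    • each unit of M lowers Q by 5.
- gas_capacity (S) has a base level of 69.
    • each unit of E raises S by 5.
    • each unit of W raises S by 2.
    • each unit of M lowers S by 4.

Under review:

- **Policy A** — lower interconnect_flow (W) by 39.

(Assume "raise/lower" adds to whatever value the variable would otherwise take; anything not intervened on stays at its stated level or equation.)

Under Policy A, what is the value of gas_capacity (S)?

Policy A (W − 39):
  A = 19
  E = 83
  W = 66 − 4·19 − 4·83 (−39 from intervention) = -381
  M = 182 + 6·83 + 2·(-381) = -82
  S = 69 + 5·83 + 2·(-381) − 4·(-82) = 50

50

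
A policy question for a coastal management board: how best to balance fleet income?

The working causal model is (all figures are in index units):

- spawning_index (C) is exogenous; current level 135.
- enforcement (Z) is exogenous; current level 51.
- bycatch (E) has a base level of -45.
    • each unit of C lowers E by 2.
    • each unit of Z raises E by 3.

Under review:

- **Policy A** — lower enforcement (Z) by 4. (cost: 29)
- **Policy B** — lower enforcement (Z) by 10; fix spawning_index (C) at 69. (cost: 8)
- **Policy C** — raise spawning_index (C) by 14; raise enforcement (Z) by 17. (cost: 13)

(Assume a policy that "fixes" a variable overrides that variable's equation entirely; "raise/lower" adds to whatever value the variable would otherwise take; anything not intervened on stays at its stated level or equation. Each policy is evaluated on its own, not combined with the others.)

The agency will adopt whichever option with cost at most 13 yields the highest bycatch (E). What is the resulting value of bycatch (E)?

Policy B (Z − 10, C := 69):
  C = 69
  Z = 51 − 10 = 41
  E = -45 − 2·69 + 3·41 = -60
Policy C (C + 14, Z + 17):
  C = 135 + 14 = 149
  Z = 51 + 17 = 68
  E = -45 − 2·149 + 3·68 = -139
Comparing — Policy B: E=-60, Policy C: E=-139. Highest is -60 (Policy B).

-60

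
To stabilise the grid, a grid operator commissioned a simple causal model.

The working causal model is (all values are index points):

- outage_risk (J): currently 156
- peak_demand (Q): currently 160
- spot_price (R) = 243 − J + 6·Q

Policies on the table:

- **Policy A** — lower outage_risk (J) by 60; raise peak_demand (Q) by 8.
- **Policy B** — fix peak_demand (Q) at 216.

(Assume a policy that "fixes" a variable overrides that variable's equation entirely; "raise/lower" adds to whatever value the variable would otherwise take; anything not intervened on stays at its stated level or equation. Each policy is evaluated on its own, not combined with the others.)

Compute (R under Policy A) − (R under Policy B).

-228

Policy A (J − 60, Q + 8):
  J = 156 − 60 = 96
  Q = 160 + 8 = 168
  R = 243 − 96 + 6·168 = 1155
Policy B (Q := 216):
  J = 156
  Q = 216
  R = 243 − 156 + 6·216 = 1383
R: 1155 − 1383 = -228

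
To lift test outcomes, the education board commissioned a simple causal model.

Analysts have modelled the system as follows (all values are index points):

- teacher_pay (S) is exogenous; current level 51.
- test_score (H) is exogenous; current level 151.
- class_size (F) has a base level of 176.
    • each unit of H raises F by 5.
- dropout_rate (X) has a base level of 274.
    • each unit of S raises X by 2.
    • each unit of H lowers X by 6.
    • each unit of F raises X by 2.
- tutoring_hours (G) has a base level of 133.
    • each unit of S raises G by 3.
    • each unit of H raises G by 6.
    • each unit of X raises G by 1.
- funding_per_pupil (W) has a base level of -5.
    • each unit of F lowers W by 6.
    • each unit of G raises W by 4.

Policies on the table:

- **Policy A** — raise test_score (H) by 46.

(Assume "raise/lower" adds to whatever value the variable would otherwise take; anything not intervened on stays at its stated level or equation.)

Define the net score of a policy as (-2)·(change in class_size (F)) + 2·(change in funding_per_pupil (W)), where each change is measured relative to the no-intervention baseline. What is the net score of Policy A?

460

Baseline:
  S = 51
  H = 151
  F = 176 + 5·151 = 931
  X = 274 + 2·51 − 6·151 + 2·931 = 1332
  G = 133 + 3·51 + 6·151 + 1332 = 2524
  W = -5 − 6·931 + 4·2524 = 4505
Policy A (H + 46):
  S = 51
  H = 151 + 46 = 197
  F = 176 + 5·197 = 1161
  X = 274 + 2·51 − 6·197 + 2·1161 = 1516
  G = 133 + 3·51 + 6·197 + 1516 = 2984
  W = -5 − 6·1161 + 4·2984 = 4965
ΔF = 1161 − 931 = 230; ΔW = 4965 − 4505 = 460
Score = (-2)·230 + 2·460 = 460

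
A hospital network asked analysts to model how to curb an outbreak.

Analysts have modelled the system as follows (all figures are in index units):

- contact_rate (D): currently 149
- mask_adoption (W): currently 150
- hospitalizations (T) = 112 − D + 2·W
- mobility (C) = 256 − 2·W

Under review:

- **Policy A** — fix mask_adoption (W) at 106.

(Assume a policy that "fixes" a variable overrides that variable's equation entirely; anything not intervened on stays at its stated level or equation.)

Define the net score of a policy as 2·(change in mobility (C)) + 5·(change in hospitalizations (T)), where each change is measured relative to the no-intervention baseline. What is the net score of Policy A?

-264

Baseline:
  D = 149
  W = 150
  T = 112 − 149 + 2·150 = 263
  C = 256 − 2·150 = -44
Policy A (W := 106):
  D = 149
  W = 106
  T = 112 − 149 + 2·106 = 175
  C = 256 − 2·106 = 44
ΔC = 44 − (-44) = 88; ΔT = 175 − 263 = -88
Score = 2·88 + 5·(-88) = -264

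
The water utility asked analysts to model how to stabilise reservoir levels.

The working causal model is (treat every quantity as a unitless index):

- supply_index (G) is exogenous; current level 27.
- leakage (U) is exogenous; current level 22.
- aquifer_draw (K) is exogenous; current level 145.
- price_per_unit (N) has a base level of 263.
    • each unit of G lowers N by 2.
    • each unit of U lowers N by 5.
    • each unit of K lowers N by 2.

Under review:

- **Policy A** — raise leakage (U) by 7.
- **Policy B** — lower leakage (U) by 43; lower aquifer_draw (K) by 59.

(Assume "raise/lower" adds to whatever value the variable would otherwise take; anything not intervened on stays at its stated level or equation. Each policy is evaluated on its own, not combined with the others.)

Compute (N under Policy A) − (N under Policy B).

Policy A (U + 7):
  G = 27
  U = 22 + 7 = 29
  K = 145
  N = 263 − 2·27 − 5·29 − 2·145 = -226
Policy B (U − 43, K − 59):
  G = 27
  U = 22 − 43 = -21
  K = 145 − 59 = 86
  N = 263 − 2·27 − 5·(-21) − 2·86 = 142
N: -226 − 142 = -368

-368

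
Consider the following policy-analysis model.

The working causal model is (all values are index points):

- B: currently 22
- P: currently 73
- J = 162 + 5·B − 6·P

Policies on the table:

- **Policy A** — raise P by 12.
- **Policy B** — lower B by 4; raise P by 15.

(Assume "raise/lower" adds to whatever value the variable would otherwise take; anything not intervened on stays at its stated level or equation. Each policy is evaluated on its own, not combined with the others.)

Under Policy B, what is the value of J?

-276

Policy B (B − 4, P + 15):
  B = 22 − 4 = 18
  P = 73 + 15 = 88
  J = 162 + 5·18 − 6·88 = -276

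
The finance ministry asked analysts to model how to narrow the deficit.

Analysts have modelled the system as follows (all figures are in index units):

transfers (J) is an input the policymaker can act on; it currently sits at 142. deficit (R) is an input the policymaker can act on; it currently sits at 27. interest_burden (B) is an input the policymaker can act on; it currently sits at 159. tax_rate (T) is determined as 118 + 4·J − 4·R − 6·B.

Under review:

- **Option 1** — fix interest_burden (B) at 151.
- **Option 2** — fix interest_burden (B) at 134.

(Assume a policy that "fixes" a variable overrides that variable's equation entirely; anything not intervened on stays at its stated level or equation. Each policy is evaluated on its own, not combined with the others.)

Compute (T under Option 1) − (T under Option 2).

Option 1 (B := 151):
  J = 142
  R = 27
  B = 151
  T = 118 + 4·142 − 4·27 − 6·151 = -328
Option 2 (B := 134):
  J = 142
  R = 27
  B = 134
  T = 118 + 4·142 − 4·27 − 6·134 = -226
T: -328 − (-226) = -102

-102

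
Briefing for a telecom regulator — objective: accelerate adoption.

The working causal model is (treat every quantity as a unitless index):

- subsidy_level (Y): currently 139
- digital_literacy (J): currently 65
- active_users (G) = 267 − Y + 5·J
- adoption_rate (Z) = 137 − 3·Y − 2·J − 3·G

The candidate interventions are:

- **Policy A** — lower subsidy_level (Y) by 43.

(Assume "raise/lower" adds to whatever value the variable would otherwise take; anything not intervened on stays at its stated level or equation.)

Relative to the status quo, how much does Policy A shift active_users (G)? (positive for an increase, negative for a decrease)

43

Baseline:
  Y = 139
  J = 65
  G = 267 − 139 + 5·65 = 453
Policy A (Y − 43):
  Y = 139 − 43 = 96
  J = 65
  G = 267 − 96 + 5·65 = 496
Change in G: 496 − 453 = 43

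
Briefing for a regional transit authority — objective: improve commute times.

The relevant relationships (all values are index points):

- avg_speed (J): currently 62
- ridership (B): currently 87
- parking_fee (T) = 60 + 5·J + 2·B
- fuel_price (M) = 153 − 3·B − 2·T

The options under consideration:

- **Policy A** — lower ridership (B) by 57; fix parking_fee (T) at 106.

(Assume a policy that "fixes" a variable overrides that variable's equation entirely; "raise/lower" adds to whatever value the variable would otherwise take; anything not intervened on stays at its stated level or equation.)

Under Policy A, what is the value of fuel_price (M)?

Policy A (B − 57, T := 106):
  J = 62
  B = 87 − 57 = 30
  T = 106
  M = 153 − 3·30 − 2·106 = -149

-149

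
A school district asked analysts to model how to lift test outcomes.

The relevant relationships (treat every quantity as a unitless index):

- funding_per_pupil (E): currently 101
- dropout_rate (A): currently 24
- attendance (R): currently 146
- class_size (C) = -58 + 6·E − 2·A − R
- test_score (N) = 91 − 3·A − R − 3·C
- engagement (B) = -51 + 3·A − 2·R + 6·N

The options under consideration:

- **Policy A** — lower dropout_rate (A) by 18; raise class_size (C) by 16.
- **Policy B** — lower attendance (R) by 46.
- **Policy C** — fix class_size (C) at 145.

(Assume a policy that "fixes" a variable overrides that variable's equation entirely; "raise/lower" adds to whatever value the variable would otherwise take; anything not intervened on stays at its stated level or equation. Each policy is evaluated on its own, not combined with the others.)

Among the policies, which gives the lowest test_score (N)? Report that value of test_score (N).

-1291

Policy A (A − 18, C + 16):
  E = 101
  A = 24 − 18 = 6
  R = 146
  C = -58 + 6·101 − 2·6 − 146 (+16 from intervention) = 406
  N = 91 − 3·6 − 146 − 3·406 = -1291
Policy B (R − 46):
  E = 101
  A = 24
  R = 146 − 46 = 100
  C = -58 + 6·101 − 2·24 − 100 = 400
  N = 91 − 3·24 − 100 − 3·400 = -1281
Policy C (C := 145):
  E = 101
  A = 24
  R = 146
  C = 145
  N = 91 − 3·24 − 146 − 3·145 = -562
Comparing — Policy A: N=-1291, Policy B: N=-1281, Policy C: N=-562. Lowest is -1291 (Policy A).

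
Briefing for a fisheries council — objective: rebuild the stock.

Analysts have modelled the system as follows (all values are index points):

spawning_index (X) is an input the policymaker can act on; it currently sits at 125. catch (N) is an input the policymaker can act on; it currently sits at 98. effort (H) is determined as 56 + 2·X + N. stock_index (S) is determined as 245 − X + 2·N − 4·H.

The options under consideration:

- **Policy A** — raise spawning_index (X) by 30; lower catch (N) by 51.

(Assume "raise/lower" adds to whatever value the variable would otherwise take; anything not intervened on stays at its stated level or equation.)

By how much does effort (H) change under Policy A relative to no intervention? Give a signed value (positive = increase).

Baseline:
  X = 125
  N = 98
  H = 56 + 2·125 + 98 = 404
Policy A (X + 30, N − 51):
  X = 125 + 30 = 155
  N = 98 − 51 = 47
  H = 56 + 2·155 + 47 = 413
Change in H: 413 − 404 = 9

9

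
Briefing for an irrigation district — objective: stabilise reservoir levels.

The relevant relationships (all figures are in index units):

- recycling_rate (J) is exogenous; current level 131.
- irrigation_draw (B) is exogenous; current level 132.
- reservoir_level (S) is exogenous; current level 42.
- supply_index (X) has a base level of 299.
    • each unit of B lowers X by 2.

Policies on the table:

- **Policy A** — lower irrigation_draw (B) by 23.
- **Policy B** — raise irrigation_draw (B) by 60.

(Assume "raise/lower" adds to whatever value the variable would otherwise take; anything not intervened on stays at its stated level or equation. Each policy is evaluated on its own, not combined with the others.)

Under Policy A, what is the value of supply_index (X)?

81

Policy A (B − 23):
  B = 132 − 23 = 109
  X = 299 − 2·109 = 81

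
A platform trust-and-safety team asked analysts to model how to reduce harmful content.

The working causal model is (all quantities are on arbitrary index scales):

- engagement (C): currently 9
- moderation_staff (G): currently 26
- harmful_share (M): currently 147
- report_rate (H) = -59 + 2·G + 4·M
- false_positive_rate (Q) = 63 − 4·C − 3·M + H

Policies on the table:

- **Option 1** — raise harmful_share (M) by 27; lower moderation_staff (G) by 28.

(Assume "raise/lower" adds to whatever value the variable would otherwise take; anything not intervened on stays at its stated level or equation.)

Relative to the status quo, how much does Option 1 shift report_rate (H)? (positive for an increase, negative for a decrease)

Baseline:
  G = 26
  M = 147
  H = -59 + 2·26 + 4·147 = 581
Option 1 (M + 27, G − 28):
  G = 26 − 28 = -2
  M = 147 + 27 = 174
  H = -59 + 2·(-2) + 4·174 = 633
Change in H: 633 − 581 = 52

52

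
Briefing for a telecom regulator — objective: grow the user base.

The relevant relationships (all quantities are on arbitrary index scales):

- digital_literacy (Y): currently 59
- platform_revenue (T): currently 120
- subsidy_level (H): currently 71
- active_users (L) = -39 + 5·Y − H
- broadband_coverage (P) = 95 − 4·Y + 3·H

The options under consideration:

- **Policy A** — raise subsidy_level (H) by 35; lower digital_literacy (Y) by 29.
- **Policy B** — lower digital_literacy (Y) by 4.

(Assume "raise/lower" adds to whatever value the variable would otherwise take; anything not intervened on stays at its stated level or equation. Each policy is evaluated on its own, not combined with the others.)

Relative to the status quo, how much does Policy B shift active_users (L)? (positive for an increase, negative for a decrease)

Baseline:
  Y = 59
  H = 71
  L = -39 + 5·59 − 71 = 185
Policy B (Y − 4):
  Y = 59 − 4 = 55
  H = 71
  L = -39 + 5·55 − 71 = 165
Change in L: 165 − 185 = -20

-20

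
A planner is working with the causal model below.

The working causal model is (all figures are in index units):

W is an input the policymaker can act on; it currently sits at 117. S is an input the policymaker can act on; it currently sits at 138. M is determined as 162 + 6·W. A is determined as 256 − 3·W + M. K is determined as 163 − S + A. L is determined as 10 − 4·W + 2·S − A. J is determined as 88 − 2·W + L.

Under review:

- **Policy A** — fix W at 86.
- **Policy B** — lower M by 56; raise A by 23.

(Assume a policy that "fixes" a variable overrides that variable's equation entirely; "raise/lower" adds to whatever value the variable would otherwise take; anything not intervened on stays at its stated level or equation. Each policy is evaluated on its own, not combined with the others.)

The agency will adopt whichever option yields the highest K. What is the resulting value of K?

Policy A (W := 86):
  W = 86
  S = 138
  M = 162 + 6·86 = 678
  A = 256 − 3·86 + 678 = 676
  K = 163 − 138 + 676 = 701
Policy B (M − 56, A + 23):
  W = 117
  S = 138
  M = 162 + 6·117 (−56 from intervention) = 808
  A = 256 − 3·117 + 808 (+23 from intervention) = 736
  K = 163 − 138 + 736 = 761
Comparing — Policy A: K=701, Policy B: K=761. Highest is 761 (Policy B).

761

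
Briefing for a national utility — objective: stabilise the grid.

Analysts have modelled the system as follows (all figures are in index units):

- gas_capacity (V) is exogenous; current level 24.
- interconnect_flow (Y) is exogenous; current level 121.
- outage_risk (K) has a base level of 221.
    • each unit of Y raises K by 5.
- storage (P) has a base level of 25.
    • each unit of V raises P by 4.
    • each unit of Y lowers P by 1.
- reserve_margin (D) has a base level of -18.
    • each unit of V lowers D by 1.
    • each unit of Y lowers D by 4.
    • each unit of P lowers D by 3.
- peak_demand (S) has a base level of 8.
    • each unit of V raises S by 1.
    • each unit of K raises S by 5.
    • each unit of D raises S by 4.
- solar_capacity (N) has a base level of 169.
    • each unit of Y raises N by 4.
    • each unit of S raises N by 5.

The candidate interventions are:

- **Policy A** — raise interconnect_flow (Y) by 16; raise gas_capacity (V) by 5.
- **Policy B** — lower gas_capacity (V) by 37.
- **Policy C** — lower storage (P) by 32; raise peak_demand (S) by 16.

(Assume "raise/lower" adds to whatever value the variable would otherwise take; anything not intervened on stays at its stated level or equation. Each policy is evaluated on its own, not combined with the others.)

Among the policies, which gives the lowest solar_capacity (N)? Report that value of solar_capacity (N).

Policy A (Y + 16, V + 5):
  V = 24 + 5 = 29
  Y = 121 + 16 = 137
  K = 221 + 5·137 = 906
  P = 25 + 4·29 − 137 = 4
  D = -18 − 29 − 4·137 − 3·4 = -607
  S = 8 + 29 + 5·906 + 4·(-607) = 2139
  N = 169 + 4·137 + 5·2139 = 11412
Policy B (V − 37):
  V = 24 − 37 = -13
  Y = 121
  K = 221 + 5·121 = 826
  P = 25 + 4·(-13) − 121 = -148
  D = -18 − (-13) − 4·121 − 3·(-148) = -45
  S = 8 + (-13) + 5·826 + 4·(-45) = 3945
  N = 169 + 4·121 + 5·3945 = 20378
Policy C (P − 32, S + 16):
  V = 24
  Y = 121
  K = 221 + 5·121 = 826
  P = 25 + 4·24 − 121 (−32 from intervention) = -32
  D = -18 − 24 − 4·121 − 3·(-32) = -430
  S = 8 + 24 + 5·826 + 4·(-430) (+16 from intervention) = 2458
  N = 169 + 4·121 + 5·2458 = 12943
Comparing — Policy A: N=11412, Policy B: N=20378, Policy C: N=12943. Lowest is 11412 (Policy A).

11412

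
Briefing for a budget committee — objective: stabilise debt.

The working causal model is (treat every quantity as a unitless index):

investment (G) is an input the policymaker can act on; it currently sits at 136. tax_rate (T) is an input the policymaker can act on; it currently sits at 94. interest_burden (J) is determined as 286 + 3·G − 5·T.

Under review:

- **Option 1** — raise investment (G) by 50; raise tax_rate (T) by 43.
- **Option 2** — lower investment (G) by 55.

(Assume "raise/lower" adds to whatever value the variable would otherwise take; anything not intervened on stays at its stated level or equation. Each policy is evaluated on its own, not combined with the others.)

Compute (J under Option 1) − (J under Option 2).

Option 1 (G + 50, T + 43):
  G = 136 + 50 = 186
  T = 94 + 43 = 137
  J = 286 + 3·186 − 5·137 = 159
Option 2 (G − 55):
  G = 136 − 55 = 81
  T = 94
  J = 286 + 3·81 − 5·94 = 59
J: 159 − 59 = 100

100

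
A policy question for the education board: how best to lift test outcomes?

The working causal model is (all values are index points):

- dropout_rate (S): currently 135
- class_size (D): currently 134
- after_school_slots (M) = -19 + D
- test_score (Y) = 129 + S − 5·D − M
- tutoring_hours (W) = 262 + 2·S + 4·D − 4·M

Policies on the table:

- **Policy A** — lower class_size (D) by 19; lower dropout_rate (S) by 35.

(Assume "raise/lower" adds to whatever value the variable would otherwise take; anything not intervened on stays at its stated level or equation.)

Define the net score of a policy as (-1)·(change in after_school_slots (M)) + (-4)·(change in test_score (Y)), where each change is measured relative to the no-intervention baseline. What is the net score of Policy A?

-297

Baseline:
  S = 135
  D = 134
  M = -19 + 134 = 115
  Y = 129 + 135 − 5·134 − 115 = -521
Policy A (D − 19, S − 35):
  S = 135 − 35 = 100
  D = 134 − 19 = 115
  M = -19 + 115 = 96
  Y = 129 + 100 − 5·115 − 96 = -442
ΔM = 96 − 115 = -19; ΔY = -442 − (-521) = 79
Score = (-1)·(-19) + (-4)·79 = -297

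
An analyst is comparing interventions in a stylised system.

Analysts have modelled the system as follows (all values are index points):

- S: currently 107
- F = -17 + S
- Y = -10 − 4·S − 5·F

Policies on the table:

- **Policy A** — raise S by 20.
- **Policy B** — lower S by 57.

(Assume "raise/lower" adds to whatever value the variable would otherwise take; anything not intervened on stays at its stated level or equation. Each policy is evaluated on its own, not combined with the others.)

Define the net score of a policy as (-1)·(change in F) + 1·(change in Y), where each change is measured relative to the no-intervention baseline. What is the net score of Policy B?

570

Baseline:
  S = 107
  F = -17 + 107 = 90
  Y = -10 − 4·107 − 5·90 = -888
Policy B (S − 57):
  S = 107 − 57 = 50
  F = -17 + 50 = 33
  Y = -10 − 4·50 − 5·33 = -375
ΔF = 33 − 90 = -57; ΔY = -375 − (-888) = 513
Score = (-1)·(-57) + 1·513 = 570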